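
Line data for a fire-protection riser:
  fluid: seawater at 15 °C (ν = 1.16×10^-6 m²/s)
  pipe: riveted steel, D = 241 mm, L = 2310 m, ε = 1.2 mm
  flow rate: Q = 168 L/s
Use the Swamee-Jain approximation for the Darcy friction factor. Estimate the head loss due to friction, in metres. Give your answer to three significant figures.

V = 4Q/(πD²) = 4·0.168/(π·0.241²) = 3.683 m/s
Re = VD/ν = 3.683·0.241/1.16×10^-6 = 7.65×10^5 → turbulent
ε/D = 1.2/241 = 0.00498
Swamee-Jain: f = 0.03053
h_f = f(L/D)V²/(2g) = 0.03053·(2310/0.241)·3.683²/(2·9.81) = 202.3 m

h_f ≈ 202 m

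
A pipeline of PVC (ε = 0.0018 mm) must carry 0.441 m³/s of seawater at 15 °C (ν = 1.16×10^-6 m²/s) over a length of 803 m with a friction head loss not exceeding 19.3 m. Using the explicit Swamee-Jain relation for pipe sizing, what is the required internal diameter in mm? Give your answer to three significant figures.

Swamee-Jain (Type III): D = 0.66·[ε^1.25·(LQ²/(gh_f))^4.75 + ν·Q^9.4·(L/(gh_f))^5.2]^0.04
LQ²/(gh_f) = 0.8248; L/(gh_f) = 4.241
Term 1 = ε^1.25·(…)^4.75 = 2.64×10^-8; Term 2 = ν·Q^9.4·(…)^5.2 = 9.66×10^-7
D = 0.66·(2.64×10^-8 + 9.66×10^-7)^0.04 = 0.3797 m = 380 mm
Check: V = 3.90 m/s, Re = 1.27×10^6, f = 0.01129, h_f = 18.5 m ≈ 19.3 m ✓

D ≈ 380 mm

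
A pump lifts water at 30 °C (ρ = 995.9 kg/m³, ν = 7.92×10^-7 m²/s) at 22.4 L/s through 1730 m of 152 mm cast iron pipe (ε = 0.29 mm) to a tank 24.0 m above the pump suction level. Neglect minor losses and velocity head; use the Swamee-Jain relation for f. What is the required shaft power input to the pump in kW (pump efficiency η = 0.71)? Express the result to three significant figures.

P_shaft ≈ 14.0 kW

V = 4Q/(πD²) = 1.234 m/s; Re = 2.37×10^5; ε/D = 0.00191; f = 0.02408
h_f = f(L/D)V²/2g = 21.28 m
Total head H = z + h_f = 24.0 + 21.28 = 45.28 m
P_hyd = ρgQH = 995.9·9.81·0.0224·45.28 = 9.910 kW
P_shaft = P_hyd/η = 9.910/0.71 = 13.96 kW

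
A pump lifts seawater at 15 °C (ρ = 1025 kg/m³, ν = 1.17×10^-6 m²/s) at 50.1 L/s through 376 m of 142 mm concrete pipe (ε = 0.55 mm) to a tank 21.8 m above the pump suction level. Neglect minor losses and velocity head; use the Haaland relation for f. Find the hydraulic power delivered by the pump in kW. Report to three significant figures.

P_hyd ≈ 30.4 kW

V = 4Q/(πD²) = 3.164 m/s; Re = 3.84×10^5; ε/D = 0.00387; f = 0.02847
h_f = f(L/D)V²/2g = 38.46 m
Total head H = z + h_f = 21.8 + 38.46 = 60.26 m
P_hyd = ρgQH = 1025·9.81·0.0501·60.26 = 30.36 kW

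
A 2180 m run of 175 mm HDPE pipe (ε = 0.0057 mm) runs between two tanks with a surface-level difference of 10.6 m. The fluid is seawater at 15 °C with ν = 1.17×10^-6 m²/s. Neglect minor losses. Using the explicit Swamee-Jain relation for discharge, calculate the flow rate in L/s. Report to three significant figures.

Q ≈ 24.0 L/s

Swamee-Jain (Type II): Q = -0.965·√(gD⁵h_f/L)·ln[ε/(3.7D) + √(3.17ν²L/(gD³h_f))]
√(gD⁵h_f/L) = √(9.81·0.175⁵·10.6/2180) = 0.002798
ε/(3.7D) = 8.80×10^-6; √(3.17ν²L/(gD³h_f)) = 1.30×10^-4
Q = -0.965·0.002798·ln(1.391×10^-4) = 0.02398 m³/s
Check: V = 0.997 m/s, Re = 1.49×10^5, f = 0.01671, h_f = 10.5 m ≈ 10.6 m ✓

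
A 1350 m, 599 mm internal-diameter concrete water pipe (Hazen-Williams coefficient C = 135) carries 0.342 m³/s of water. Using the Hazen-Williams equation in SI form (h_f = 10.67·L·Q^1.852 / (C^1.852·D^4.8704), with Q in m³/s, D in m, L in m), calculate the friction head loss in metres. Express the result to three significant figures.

h_f = 10.67·1350·0.342^1.852 / (135^1.852·0.599^4.8704) = 2.717 m

h_f ≈ 2.72 m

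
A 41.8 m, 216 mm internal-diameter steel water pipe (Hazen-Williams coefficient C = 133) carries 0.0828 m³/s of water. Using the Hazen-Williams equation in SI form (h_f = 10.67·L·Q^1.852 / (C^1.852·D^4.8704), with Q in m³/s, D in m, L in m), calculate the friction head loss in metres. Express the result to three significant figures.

h_f = 10.67·41.8·0.0828^1.852 / (133^1.852·0.216^4.8704) = 0.8987 m

h_f ≈ 0.899 m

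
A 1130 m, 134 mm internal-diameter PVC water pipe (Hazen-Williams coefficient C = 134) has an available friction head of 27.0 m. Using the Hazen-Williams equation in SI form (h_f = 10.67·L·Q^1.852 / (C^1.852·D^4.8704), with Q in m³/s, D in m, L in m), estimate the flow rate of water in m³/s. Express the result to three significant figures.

Q ≈ 0.0252 m³/s

Rearranging: Q = [h_f·C^1.852·D^4.8704 / (10.67·L)]^(1/1.852)
Q = [27.0·134^1.852·0.134^4.8704 / (10.67·1130)]^0.540 = 0.02516 m³/s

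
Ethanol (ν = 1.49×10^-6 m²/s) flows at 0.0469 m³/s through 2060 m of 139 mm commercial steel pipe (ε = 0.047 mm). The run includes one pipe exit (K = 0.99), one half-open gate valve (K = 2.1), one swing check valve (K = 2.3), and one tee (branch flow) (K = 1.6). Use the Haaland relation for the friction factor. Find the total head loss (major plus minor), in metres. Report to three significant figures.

V = 4Q/(πD²) = 3.091 m/s; V²/2g = 0.4869 m
Re = 2.88×10^5, ε/D = 3.38×10^-4 → f = 0.01712 (Haaland)
Major: h_f = f(L/D)·V²/2g = 0.01712·14820·0.4869 = 123.5 m
Minor: ΣK = 6.99; h_m = ΣK·V²/2g = 3.403 m
Total H_L = 123.5 + 3.403 = 126.9 m

H_L ≈ 127 m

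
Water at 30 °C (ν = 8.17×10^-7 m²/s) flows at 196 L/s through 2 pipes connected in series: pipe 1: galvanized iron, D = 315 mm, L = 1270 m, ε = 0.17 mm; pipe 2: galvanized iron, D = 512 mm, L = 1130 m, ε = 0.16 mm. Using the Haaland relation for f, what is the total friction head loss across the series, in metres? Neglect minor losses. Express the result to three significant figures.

H ≈ 24.3 m

Pipe 1: V = 2.515 m/s, Re = 9.70×10^5, ε/D = 5.40×10^-4, f = 0.01745, h_1 = f(L/D)V²/2g = 22.68 m
Pipe 2: V = 0.9520 m/s, Re = 5.97×10^5, ε/D = 3.13×10^-4, f = 0.01609, h_2 = f(L/D)V²/2g = 1.640 m
Series → Q common, losses add: H = Σh = 24.32 m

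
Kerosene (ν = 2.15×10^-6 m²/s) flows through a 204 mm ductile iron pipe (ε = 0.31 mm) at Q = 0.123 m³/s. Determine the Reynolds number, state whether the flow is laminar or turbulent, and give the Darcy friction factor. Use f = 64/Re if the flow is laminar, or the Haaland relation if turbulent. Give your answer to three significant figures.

Re ≈ 3.57×10^5; turbulent; f ≈ 0.0224

V = 4Q/(πD²) = 3.763 m/s
Re = VD/ν = 3.763·0.204/2.15×10^-6 = 3.57×10^5
Re > 4000 → turbulent; ε/D = 0.00152
Haaland: f = 0.02238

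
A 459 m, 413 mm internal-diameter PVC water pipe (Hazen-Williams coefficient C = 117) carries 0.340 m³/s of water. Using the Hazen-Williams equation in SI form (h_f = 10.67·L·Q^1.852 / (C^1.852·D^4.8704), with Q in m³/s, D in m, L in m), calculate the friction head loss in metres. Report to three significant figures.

h_f ≈ 7.29 m

h_f = 10.67·459·0.340^1.852 / (117^1.852·0.413^4.8704) = 7.286 m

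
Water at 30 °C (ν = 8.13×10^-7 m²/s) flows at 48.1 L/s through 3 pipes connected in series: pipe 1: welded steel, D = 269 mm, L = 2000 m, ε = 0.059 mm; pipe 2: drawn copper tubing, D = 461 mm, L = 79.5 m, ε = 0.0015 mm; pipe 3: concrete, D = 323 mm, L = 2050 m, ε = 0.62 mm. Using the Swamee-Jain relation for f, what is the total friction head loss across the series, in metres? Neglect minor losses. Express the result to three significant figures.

H ≈ 7.20 m

Pipe 1: V = 0.8464 m/s, Re = 2.80×10^5, ε/D = 2.19×10^-4, f = 0.01659, h_1 = f(L/D)V²/2g = 4.502 m
Pipe 2: V = 0.2882 m/s, Re = 1.63×10^5, ε/D = 3.25×10^-6, f = 0.01619, h_2 = f(L/D)V²/2g = 0.01182 m
Pipe 3: V = 0.5870 m/s, Re = 2.33×10^5, ε/D = 0.00192, f = 0.02412, h_3 = f(L/D)V²/2g = 2.689 m
Series → Q common, losses add: H = Σh = 7.203 m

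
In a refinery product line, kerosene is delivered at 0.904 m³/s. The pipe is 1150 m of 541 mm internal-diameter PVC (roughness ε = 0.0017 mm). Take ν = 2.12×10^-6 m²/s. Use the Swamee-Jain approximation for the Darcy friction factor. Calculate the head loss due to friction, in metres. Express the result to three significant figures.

h_f ≈ 19.6 m

V = 4Q/(πD²) = 4·0.904/(π·0.541²) = 3.933 m/s
Re = VD/ν = 3.933·0.541/2.12×10^-6 = 1.00×10^6 → turbulent
ε/D = 0.0017/541 = 3.14×10^-6
Swamee-Jain: f = 0.01168
h_f = f(L/D)V²/(2g) = 0.01168·(1150/0.541)·3.933²/(2·9.81) = 19.57 m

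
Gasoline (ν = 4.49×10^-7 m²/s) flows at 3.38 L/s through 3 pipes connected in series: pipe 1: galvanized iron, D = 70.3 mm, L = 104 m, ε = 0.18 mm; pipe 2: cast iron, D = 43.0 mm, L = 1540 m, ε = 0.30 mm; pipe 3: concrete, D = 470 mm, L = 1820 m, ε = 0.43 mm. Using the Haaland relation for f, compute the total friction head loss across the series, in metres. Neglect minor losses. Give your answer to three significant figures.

Pipe 1: V = 0.8708 m/s, Re = 1.36×10^5, ε/D = 0.00256, f = 0.02605, h_1 = f(L/D)V²/2g = 1.490 m
Pipe 2: V = 2.328 m/s, Re = 2.23×10^5, ε/D = 0.00698, f = 0.03406, h_2 = f(L/D)V²/2g = 336.8 m
Pipe 3: V = 0.01948 m/s, Re = 2.04×10^4, ε/D = 9.15×10^-4, f = 0.02735, h_3 = f(L/D)V²/2g = 0.002049 m
Series → Q common, losses add: H = Σh = 338.3 m

H ≈ 338 m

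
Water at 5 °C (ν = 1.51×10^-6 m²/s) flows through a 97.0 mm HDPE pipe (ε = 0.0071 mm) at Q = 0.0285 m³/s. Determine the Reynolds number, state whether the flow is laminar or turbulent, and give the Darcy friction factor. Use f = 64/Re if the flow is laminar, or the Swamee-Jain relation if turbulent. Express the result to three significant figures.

V = 4Q/(πD²) = 3.857 m/s
Re = VD/ν = 3.857·0.0970/1.51×10^-6 = 2.48×10^5
Re > 4000 → turbulent; ε/D = 7.32×10^-5
Swamee-Jain: f = 0.01563

Re ≈ 2.48×10^5; turbulent; f ≈ 0.0156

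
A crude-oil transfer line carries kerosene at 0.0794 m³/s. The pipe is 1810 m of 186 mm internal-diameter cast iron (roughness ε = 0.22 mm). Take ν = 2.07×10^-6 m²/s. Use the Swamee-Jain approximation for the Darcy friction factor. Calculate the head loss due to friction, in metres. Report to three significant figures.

V = 4Q/(πD²) = 4·0.0794/(π·0.186²) = 2.922 m/s
Re = VD/ν = 2.922·0.186/2.07×10^-6 = 2.63×10^5 → turbulent
ε/D = 0.22/186 = 0.00118
Swamee-Jain: f = 0.02159
h_f = f(L/D)V²/(2g) = 0.02159·(1810/0.186)·2.922²/(2·9.81) = 91.46 m

h_f ≈ 91.5 m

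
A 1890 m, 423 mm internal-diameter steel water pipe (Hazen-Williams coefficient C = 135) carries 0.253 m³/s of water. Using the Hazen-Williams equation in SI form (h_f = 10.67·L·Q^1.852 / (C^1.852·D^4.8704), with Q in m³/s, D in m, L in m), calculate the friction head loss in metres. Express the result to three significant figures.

h_f = 10.67·1890·0.253^1.852 / (135^1.852·0.423^4.8704) = 11.85 m

h_f ≈ 11.8 m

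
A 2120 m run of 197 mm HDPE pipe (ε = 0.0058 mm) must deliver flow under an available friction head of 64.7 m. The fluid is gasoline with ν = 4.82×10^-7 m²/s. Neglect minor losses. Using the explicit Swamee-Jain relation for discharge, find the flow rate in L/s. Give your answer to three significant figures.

Q ≈ 96.1 L/s

Swamee-Jain (Type II): Q = -0.965·√(gD⁵h_f/L)·ln[ε/(3.7D) + √(3.17ν²L/(gD³h_f))]
√(gD⁵h_f/L) = √(9.81·0.197⁵·64.7/2120) = 0.009425
ε/(3.7D) = 7.96×10^-6; √(3.17ν²L/(gD³h_f)) = 1.79×10^-5
Q = -0.965·0.009425·ln(2.589×10^-5) = 0.09606 m³/s
Check: V = 3.15 m/s, Re = 1.29×10^6, f = 0.01191, h_f = 64.9 m ≈ 64.7 m ✓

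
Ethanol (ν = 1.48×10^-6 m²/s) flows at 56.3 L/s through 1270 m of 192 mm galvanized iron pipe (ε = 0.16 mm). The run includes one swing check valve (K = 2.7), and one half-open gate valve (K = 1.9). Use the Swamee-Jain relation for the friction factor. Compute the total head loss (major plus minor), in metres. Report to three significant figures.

V = 4Q/(πD²) = 1.945 m/s; V²/2g = 0.1927 m
Re = 2.52×10^5, ε/D = 8.33×10^-4 → f = 0.02021 (Swamee-Jain)
Major: h_f = f(L/D)·V²/2g = 0.02021·6615·0.1927 = 25.77 m
Minor: ΣK = 4.60; h_m = ΣK·V²/2g = 0.8865 m
Total H_L = 25.77 + 0.8865 = 26.65 m

H_L ≈ 26.7 m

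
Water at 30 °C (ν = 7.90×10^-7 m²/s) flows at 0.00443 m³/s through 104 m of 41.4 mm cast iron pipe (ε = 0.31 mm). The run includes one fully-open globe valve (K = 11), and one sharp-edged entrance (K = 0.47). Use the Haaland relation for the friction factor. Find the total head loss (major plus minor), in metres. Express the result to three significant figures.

H_L ≈ 54.7 m

V = 4Q/(πD²) = 3.291 m/s; V²/2g = 0.5520 m
Re = 1.72×10^5, ε/D = 0.00749 → f = 0.03491 (Haaland)
Major: h_f = f(L/D)·V²/2g = 0.03491·2512·0.5520 = 48.40 m
Minor: ΣK = 11.5; h_m = ΣK·V²/2g = 6.331 m
Total H_L = 48.40 + 6.331 = 54.74 m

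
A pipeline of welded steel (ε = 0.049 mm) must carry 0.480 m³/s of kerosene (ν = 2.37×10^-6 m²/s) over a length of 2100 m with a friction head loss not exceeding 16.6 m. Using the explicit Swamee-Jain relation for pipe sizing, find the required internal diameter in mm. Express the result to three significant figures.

D ≈ 516 mm

Swamee-Jain (Type III): D = 0.66·[ε^1.25·(LQ²/(gh_f))^4.75 + ν·Q^9.4·(L/(gh_f))^5.2]^0.04
LQ²/(gh_f) = 2.971; L/(gh_f) = 12.90
Term 1 = ε^1.25·(…)^4.75 = 7.23×10^-4; Term 2 = ν·Q^9.4·(…)^5.2 = 0.00142
D = 0.66·(7.23×10^-4 + 0.00142)^0.04 = 0.5162 m = 516 mm
Check: V = 2.29 m/s, Re = 5.00×10^5, f = 0.01441, h_f = 15.7 m ≈ 16.6 m ✓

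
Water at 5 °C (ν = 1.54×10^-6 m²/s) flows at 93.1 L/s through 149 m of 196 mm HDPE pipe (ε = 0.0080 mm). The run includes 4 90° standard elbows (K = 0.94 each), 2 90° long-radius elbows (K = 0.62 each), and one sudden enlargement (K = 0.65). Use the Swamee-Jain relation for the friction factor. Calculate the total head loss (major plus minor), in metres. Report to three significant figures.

V = 4Q/(πD²) = 3.086 m/s; V²/2g = 0.4853 m
Re = 3.93×10^5, ε/D = 4.08×10^-5 → f = 0.01422 (Swamee-Jain)
Major: h_f = f(L/D)·V²/2g = 0.01422·760.2·0.4853 = 5.244 m
Minor: ΣK = 5.65; h_m = ΣK·V²/2g = 2.742 m
Total H_L = 5.244 + 2.742 = 7.986 m

H_L ≈ 7.99 m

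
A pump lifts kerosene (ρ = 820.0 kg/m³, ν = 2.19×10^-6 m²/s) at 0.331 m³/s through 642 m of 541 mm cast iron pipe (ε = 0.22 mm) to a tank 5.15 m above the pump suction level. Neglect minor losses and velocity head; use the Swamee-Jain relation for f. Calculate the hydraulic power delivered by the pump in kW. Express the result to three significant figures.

V = 4Q/(πD²) = 1.440 m/s; Re = 3.56×10^5; ε/D = 4.07×10^-4; f = 0.01754
h_f = f(L/D)V²/2g = 2.200 m
Total head H = z + h_f = 5.15 + 2.200 = 7.350 m
P_hyd = ρgQH = 820.0·9.81·0.331·7.350 = 19.57 kW

P_hyd ≈ 19.6 kW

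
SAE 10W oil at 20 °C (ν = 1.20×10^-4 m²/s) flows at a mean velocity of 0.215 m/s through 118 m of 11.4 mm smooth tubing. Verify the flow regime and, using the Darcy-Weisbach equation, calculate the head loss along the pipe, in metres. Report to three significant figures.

h_f ≈ 76.4 m

Re = VD/ν = 0.215·0.01140/1.20×10^-4 = 20.4 → laminar (Re < 2300)
f = 64/Re = 3.133
h_f = f(L/D)V²/(2g) = 3.133·(118/0.01140)·0.215²/(2·9.81) = 76.41 m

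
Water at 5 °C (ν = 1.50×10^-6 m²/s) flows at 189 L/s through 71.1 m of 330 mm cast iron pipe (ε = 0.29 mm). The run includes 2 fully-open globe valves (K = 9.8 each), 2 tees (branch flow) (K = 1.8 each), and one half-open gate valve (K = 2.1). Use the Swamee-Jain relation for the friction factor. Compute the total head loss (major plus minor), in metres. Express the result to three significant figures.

H_L ≈ 7.36 m

V = 4Q/(πD²) = 2.210 m/s; V²/2g = 0.2489 m
Re = 4.86×10^5, ε/D = 8.79×10^-4 → f = 0.01983 (Swamee-Jain)
Major: h_f = f(L/D)·V²/2g = 0.01983·215.5·0.2489 = 1.063 m
Minor: ΣK = 25.3; h_m = ΣK·V²/2g = 6.297 m
Total H_L = 1.063 + 6.297 = 7.360 m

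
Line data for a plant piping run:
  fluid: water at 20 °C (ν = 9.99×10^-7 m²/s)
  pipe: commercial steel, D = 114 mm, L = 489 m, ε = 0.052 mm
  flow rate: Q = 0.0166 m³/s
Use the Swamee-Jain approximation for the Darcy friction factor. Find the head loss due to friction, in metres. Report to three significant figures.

h_f ≈ 10.9 m

V = 4Q/(πD²) = 4·0.0166/(π·0.114²) = 1.626 m/s
Re = VD/ν = 1.626·0.114/9.99×10^-7 = 1.86×10^5 → turbulent
ε/D = 0.052/114 = 4.56×10^-4
Swamee-Jain: f = 0.01883
h_f = f(L/D)V²/(2g) = 0.01883·(489/0.114)·1.626²/(2·9.81) = 10.89 m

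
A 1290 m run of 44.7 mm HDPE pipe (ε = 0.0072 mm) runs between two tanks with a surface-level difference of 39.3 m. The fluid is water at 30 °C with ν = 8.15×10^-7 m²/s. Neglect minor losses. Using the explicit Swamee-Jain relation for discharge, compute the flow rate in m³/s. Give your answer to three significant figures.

Swamee-Jain (Type II): Q = -0.965·√(gD⁵h_f/L)·ln[ε/(3.7D) + √(3.17ν²L/(gD³h_f))]
√(gD⁵h_f/L) = √(9.81·0.0447⁵·39.3/1290) = 2.309×10^-4
ε/(3.7D) = 4.35×10^-5; √(3.17ν²L/(gD³h_f)) = 2.81×10^-4
Q = -0.965·2.309×10^-4·ln(3.244×10^-4) = 0.001790 m³/s
Check: V = 1.14 m/s, Re = 6.26×10^4, f = 0.02047, h_f = 39.2 m ≈ 39.3 m ✓

Q ≈ 0.00179 m³/s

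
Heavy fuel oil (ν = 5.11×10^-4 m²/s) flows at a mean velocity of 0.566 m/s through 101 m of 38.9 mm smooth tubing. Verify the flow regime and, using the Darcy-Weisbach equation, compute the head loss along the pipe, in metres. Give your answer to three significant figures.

Re = VD/ν = 0.566·0.03890/5.11×10^-4 = 43.1 → laminar (Re < 2300)
f = 64/Re = 1.485
h_f = f(L/D)V²/(2g) = 1.485·(101/0.03890)·0.566²/(2·9.81) = 62.97 m

h_f ≈ 63.0 m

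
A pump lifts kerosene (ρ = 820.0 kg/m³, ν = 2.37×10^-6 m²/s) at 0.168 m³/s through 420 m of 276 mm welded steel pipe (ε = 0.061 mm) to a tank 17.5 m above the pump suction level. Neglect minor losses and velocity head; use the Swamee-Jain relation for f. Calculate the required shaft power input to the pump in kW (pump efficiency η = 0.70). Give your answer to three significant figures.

P_shaft ≈ 53.1 kW

V = 4Q/(πD²) = 2.808 m/s; Re = 3.27×10^5; ε/D = 2.21×10^-4; f = 0.01633
h_f = f(L/D)V²/2g = 9.986 m
Total head H = z + h_f = 17.5 + 9.986 = 27.49 m
P_hyd = ρgQH = 820.0·9.81·0.168·27.49 = 37.15 kW
P_shaft = P_hyd/η = 37.15/0.70 = 53.06 kW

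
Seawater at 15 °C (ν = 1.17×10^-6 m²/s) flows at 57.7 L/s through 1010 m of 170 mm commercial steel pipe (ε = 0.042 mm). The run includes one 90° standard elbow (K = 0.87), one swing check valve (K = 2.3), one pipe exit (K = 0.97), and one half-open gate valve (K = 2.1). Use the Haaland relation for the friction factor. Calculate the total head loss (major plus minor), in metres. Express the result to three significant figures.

H_L ≈ 33.6 m

V = 4Q/(πD²) = 2.542 m/s; V²/2g = 0.3294 m
Re = 3.69×10^5, ε/D = 2.47×10^-4 → f = 0.01610 (Haaland)
Major: h_f = f(L/D)·V²/2g = 0.01610·5941·0.3294 = 31.51 m
Minor: ΣK = 6.24; h_m = ΣK·V²/2g = 2.055 m
Total H_L = 31.51 + 2.055 = 33.56 m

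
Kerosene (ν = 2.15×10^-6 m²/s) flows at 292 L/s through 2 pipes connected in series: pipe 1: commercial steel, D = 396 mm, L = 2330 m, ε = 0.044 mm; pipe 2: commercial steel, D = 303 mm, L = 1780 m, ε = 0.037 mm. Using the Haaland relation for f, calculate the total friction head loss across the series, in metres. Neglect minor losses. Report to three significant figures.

H ≈ 94.9 m

Pipe 1: V = 2.371 m/s, Re = 4.37×10^5, ε/D = 1.11×10^-4, f = 0.01461, h_1 = f(L/D)V²/2g = 24.63 m
Pipe 2: V = 4.050 m/s, Re = 5.71×10^5, ε/D = 1.22×10^-4, f = 0.01431, h_2 = f(L/D)V²/2g = 70.27 m
Series → Q common, losses add: H = Σh = 94.90 m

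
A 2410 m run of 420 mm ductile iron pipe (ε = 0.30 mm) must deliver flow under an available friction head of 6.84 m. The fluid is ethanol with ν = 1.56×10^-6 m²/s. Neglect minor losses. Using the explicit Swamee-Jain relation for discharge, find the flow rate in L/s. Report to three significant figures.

Swamee-Jain (Type II): Q = -0.965·√(gD⁵h_f/L)·ln[ε/(3.7D) + √(3.17ν²L/(gD³h_f))]
√(gD⁵h_f/L) = √(9.81·0.420⁵·6.84/2410) = 0.01908
ε/(3.7D) = 1.93×10^-4; √(3.17ν²L/(gD³h_f)) = 6.12×10^-5
Q = -0.965·0.01908·ln(2.542×10^-4) = 0.1524 m³/s
Check: V = 1.10 m/s, Re = 2.96×10^5, f = 0.01948, h_f = 6.89 m ≈ 6.84 m ✓

Q ≈ 152 L/s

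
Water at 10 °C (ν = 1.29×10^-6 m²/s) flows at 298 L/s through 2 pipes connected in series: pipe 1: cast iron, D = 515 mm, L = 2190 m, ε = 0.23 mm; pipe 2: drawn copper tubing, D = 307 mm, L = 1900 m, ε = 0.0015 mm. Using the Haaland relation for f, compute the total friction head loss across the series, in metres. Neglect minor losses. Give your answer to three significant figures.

Pipe 1: V = 1.431 m/s, Re = 5.71×10^5, ε/D = 4.47×10^-4, f = 0.01712, h_1 = f(L/D)V²/2g = 7.596 m
Pipe 2: V = 4.026 m/s, Re = 9.58×10^5, ε/D = 4.89×10^-6, f = 0.01175, h_2 = f(L/D)V²/2g = 60.07 m
Series → Q common, losses add: H = Σh = 67.67 m

H ≈ 67.7 m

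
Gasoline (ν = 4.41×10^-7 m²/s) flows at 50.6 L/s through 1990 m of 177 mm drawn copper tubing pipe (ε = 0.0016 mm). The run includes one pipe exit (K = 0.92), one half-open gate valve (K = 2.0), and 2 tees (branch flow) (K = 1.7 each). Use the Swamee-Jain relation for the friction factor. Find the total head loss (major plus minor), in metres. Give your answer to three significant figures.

V = 4Q/(πD²) = 2.056 m/s; V²/2g = 0.2155 m
Re = 8.25×10^5, ε/D = 9.04×10^-6 → f = 0.01219 (Swamee-Jain)
Major: h_f = f(L/D)·V²/2g = 0.01219·11243·0.2155 = 29.54 m
Minor: ΣK = 6.32; h_m = ΣK·V²/2g = 1.362 m
Total H_L = 29.54 + 1.362 = 30.90 m

H_L ≈ 30.9 m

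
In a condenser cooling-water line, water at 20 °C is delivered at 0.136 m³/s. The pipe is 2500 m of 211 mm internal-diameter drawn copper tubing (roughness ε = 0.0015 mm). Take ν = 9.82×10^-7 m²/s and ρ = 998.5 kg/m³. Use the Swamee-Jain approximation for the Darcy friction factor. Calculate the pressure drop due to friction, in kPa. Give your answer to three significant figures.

V = 4Q/(πD²) = 4·0.136/(π·0.211²) = 3.889 m/s
Re = VD/ν = 3.889·0.211/9.82×10^-7 = 8.36×10^5 → turbulent
ε/D = 0.0015/211 = 7.11×10^-6
Swamee-Jain: f = 0.01212
h_f = f(L/D)V²/(2g) = 0.01212·(2500/0.211)·3.889²/(2·9.81) = 110.8 m
Δp = ρg·h_f = 998.5·9.81·110.8 = 1085 kPa

Δp ≈ 1080 kPa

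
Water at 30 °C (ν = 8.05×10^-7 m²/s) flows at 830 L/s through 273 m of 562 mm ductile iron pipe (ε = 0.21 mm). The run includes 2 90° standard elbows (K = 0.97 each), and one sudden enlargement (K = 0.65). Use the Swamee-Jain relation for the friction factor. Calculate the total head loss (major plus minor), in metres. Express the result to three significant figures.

V = 4Q/(πD²) = 3.346 m/s; V²/2g = 0.5706 m
Re = 2.34×10^6, ε/D = 3.74×10^-4 → f = 0.01601 (Swamee-Jain)
Major: h_f = f(L/D)·V²/2g = 0.01601·485.8·0.5706 = 4.436 m
Minor: ΣK = 2.59; h_m = ΣK·V²/2g = 1.478 m
Total H_L = 4.436 + 1.478 = 5.914 m

H_L ≈ 5.91 m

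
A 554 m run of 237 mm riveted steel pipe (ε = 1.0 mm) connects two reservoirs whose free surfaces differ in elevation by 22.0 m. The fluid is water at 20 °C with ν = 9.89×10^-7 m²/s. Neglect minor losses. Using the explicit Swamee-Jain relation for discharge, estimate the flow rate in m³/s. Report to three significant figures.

Q ≈ 0.111 m³/s

Swamee-Jain (Type II): Q = -0.965·√(gD⁵h_f/L)·ln[ε/(3.7D) + √(3.17ν²L/(gD³h_f))]
√(gD⁵h_f/L) = √(9.81·0.237⁵·22.0/554) = 0.01707
ε/(3.7D) = 0.00114; √(3.17ν²L/(gD³h_f)) = 2.45×10^-5
Q = -0.965·0.01707·ln(0.001165) = 0.1113 m³/s
Check: V = 2.52 m/s, Re = 6.04×10^5, f = 0.02913, h_f = 22.1 m ≈ 22.0 m ✓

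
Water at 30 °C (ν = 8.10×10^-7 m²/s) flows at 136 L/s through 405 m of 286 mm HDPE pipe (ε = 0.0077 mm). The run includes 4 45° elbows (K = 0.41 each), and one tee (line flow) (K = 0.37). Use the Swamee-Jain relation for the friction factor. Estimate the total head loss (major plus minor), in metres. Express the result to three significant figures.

H_L ≈ 4.58 m

V = 4Q/(πD²) = 2.117 m/s; V²/2g = 0.2284 m
Re = 7.47×10^5, ε/D = 2.69×10^-5 → f = 0.01273 (Swamee-Jain)
Major: h_f = f(L/D)·V²/2g = 0.01273·1416·0.2284 = 4.117 m
Minor: ΣK = 2.01; h_m = ΣK·V²/2g = 0.4591 m
Total H_L = 4.117 + 0.4591 = 4.576 m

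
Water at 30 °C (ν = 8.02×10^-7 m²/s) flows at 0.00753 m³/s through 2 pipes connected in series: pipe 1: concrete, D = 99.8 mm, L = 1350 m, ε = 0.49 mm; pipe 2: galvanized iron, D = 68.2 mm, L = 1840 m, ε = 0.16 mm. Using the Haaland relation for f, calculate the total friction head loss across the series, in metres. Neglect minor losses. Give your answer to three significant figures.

Pipe 1: V = 0.9626 m/s, Re = 1.20×10^5, ε/D = 0.00491, f = 0.03098, h_1 = f(L/D)V²/2g = 19.79 m
Pipe 2: V = 2.061 m/s, Re = 1.75×10^5, ε/D = 0.00235, f = 0.02530, h_2 = f(L/D)V²/2g = 147.8 m
Series → Q common, losses add: H = Σh = 167.6 m

H ≈ 168 m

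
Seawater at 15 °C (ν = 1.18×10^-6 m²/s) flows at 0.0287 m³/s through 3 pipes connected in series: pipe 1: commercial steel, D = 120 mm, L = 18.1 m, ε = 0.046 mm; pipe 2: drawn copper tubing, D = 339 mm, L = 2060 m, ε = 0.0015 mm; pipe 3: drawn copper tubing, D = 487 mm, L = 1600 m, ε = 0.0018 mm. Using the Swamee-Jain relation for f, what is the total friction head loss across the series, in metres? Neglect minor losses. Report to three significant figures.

Pipe 1: V = 2.538 m/s, Re = 2.58×10^5, ε/D = 3.83×10^-4, f = 0.01785, h_1 = f(L/D)V²/2g = 0.8836 m
Pipe 2: V = 0.3180 m/s, Re = 9.14×10^4, ε/D = 4.42×10^-6, f = 0.01823, h_2 = f(L/D)V²/2g = 0.5709 m
Pipe 3: V = 0.1541 m/s, Re = 6.36×10^4, ε/D = 3.70×10^-6, f = 0.01970, h_3 = f(L/D)V²/2g = 0.07830 m
Series → Q common, losses add: H = Σh = 1.533 m

H ≈ 1.53 m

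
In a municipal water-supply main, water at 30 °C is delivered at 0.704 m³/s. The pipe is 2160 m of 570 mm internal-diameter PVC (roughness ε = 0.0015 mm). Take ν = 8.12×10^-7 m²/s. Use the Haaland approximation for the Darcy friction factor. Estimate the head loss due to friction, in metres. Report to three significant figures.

h_f ≈ 15.4 m

V = 4Q/(πD²) = 4·0.704/(π·0.570²) = 2.759 m/s
Re = VD/ν = 2.759·0.570/8.12×10^-7 = 1.94×10^6 → turbulent
ε/D = 0.0015/570 = 2.63×10^-6
Haaland: f = 0.01047
h_f = f(L/D)V²/(2g) = 0.01047·(2160/0.570)·2.759²/(2·9.81) = 15.39 m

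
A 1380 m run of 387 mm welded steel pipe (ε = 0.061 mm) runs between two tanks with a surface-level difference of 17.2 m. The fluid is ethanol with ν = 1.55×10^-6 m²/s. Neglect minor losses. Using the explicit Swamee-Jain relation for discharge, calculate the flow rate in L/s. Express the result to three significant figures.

Swamee-Jain (Type II): Q = -0.965·√(gD⁵h_f/L)·ln[ε/(3.7D) + √(3.17ν²L/(gD³h_f))]
√(gD⁵h_f/L) = √(9.81·0.387⁵·17.2/1380) = 0.03258
ε/(3.7D) = 4.26×10^-5; √(3.17ν²L/(gD³h_f)) = 3.28×10^-5
Q = -0.965·0.03258·ln(7.538×10^-5) = 0.2984 m³/s
Check: V = 2.54 m/s, Re = 6.33×10^5, f = 0.01478, h_f = 17.3 m ≈ 17.2 m ✓

Q ≈ 298 L/s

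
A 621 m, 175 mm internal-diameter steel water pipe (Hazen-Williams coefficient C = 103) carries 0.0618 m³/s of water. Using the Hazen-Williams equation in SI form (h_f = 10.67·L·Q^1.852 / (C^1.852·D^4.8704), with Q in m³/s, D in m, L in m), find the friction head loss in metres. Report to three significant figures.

h_f ≈ 34.8 m

h_f = 10.67·621·0.0618^1.852 / (103^1.852·0.175^4.8704) = 34.76 m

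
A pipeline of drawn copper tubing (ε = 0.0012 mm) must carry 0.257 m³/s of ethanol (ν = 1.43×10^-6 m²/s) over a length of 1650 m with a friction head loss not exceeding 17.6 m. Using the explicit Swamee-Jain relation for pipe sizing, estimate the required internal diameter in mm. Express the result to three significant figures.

D ≈ 370 mm

Swamee-Jain (Type III): D = 0.66·[ε^1.25·(LQ²/(gh_f))^4.75 + ν·Q^9.4·(L/(gh_f))^5.2]^0.04
LQ²/(gh_f) = 0.6312; L/(gh_f) = 9.557
Term 1 = ε^1.25·(…)^4.75 = 4.46×10^-9; Term 2 = ν·Q^9.4·(…)^5.2 = 5.08×10^-7
D = 0.66·(4.46×10^-9 + 5.08×10^-7)^0.04 = 0.3698 m = 370 mm
Check: V = 2.39 m/s, Re = 6.19×10^5, f = 0.01267, h_f = 16.5 m ≈ 17.6 m ✓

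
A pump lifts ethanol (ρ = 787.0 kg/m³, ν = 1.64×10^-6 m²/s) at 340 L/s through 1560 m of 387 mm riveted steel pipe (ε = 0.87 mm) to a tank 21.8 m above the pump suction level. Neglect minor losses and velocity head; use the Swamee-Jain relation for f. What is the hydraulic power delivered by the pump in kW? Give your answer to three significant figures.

V = 4Q/(πD²) = 2.890 m/s; Re = 6.82×10^5; ε/D = 0.00225; f = 0.02451
h_f = f(L/D)V²/2g = 42.07 m
Total head H = z + h_f = 21.8 + 42.07 = 63.87 m
P_hyd = ρgQH = 787.0·9.81·0.340·63.87 = 167.6 kW

P_hyd ≈ 168 kW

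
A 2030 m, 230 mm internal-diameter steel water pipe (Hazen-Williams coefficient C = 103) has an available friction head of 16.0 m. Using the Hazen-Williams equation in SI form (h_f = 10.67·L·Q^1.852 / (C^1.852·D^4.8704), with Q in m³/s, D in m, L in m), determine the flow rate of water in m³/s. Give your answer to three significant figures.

Rearranging: Q = [h_f·C^1.852·D^4.8704 / (10.67·L)]^(1/1.852)
Q = [16.0·103^1.852·0.230^4.8704 / (10.67·2030)]^0.540 = 0.04400 m³/s

Q ≈ 0.0440 m³/s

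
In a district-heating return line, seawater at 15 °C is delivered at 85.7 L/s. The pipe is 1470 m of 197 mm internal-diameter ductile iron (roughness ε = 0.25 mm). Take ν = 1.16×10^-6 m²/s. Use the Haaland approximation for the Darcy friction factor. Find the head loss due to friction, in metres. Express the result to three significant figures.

h_f ≈ 64.1 m

V = 4Q/(πD²) = 4·0.0857/(π·0.197²) = 2.812 m/s
Re = VD/ν = 2.812·0.197/1.16×10^-6 = 4.77×10^5 → turbulent
ε/D = 0.25/197 = 0.00127
Haaland: f = 0.02133
h_f = f(L/D)V²/(2g) = 0.02133·(1470/0.197)·2.812²/(2·9.81) = 64.13 m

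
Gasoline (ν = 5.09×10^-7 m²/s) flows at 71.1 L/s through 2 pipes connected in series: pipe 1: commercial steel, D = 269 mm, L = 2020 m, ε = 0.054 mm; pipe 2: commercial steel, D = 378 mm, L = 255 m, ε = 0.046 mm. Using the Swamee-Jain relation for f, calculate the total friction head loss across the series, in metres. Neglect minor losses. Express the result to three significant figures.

Pipe 1: V = 1.251 m/s, Re = 6.61×10^5, ε/D = 2.01×10^-4, f = 0.01518, h_1 = f(L/D)V²/2g = 9.092 m
Pipe 2: V = 0.6336 m/s, Re = 4.71×10^5, ε/D = 1.22×10^-4, f = 0.01481, h_2 = f(L/D)V²/2g = 0.2044 m
Series → Q common, losses add: H = Σh = 9.297 m

H ≈ 9.30 m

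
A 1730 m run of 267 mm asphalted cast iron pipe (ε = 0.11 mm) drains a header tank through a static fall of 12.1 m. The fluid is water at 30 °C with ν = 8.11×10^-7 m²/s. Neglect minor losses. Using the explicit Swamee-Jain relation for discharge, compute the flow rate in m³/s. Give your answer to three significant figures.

Swamee-Jain (Type II): Q = -0.965·√(gD⁵h_f/L)·ln[ε/(3.7D) + √(3.17ν²L/(gD³h_f))]
√(gD⁵h_f/L) = √(9.81·0.267⁵·12.1/1730) = 0.009649
ε/(3.7D) = 1.11×10^-4; √(3.17ν²L/(gD³h_f)) = 4.00×10^-5
Q = -0.965·0.009649·ln(1.513×10^-4) = 0.08190 m³/s
Check: V = 1.46 m/s, Re = 4.82×10^5, f = 0.01724, h_f = 12.2 m ≈ 12.1 m ✓

Q ≈ 0.0819 m³/s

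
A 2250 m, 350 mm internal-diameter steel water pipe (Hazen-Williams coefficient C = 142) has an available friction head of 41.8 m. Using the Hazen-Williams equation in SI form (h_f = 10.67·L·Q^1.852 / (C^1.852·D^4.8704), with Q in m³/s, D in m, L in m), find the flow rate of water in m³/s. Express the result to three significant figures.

Q ≈ 0.291 m³/s

Rearranging: Q = [h_f·C^1.852·D^4.8704 / (10.67·L)]^(1/1.852)
Q = [41.8·142^1.852·0.350^4.8704 / (10.67·2250)]^0.540 = 0.2907 m³/s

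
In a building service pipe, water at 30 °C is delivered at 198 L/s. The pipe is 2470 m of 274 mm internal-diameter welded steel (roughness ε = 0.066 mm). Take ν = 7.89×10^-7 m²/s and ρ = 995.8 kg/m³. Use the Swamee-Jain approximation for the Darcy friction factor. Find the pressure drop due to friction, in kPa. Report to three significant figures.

Δp ≈ 764 kPa

V = 4Q/(πD²) = 4·0.198/(π·0.274²) = 3.358 m/s
Re = VD/ν = 3.358·0.274/7.89×10^-7 = 1.17×10^6 → turbulent
ε/D = 0.066/274 = 2.41×10^-4
Swamee-Jain: f = 0.01509
h_f = f(L/D)V²/(2g) = 0.01509·(2470/0.274)·3.358²/(2·9.81) = 78.17 m
Δp = ρg·h_f = 995.8·9.81·78.17 = 763.6 kPa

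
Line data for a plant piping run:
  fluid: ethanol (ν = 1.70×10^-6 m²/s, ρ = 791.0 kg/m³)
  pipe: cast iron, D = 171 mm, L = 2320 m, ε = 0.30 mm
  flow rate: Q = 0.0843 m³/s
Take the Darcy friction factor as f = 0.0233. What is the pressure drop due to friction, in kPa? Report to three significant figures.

V = 4Q/(πD²) = 4·0.0843/(π·0.171²) = 3.671 m/s
h_f = f(L/D)V²/(2g) = 0.02330·(2320/0.171)·3.671²/(2·9.81) = 217.1 m
Δp = ρg·h_f = 791.0·9.81·217.1 = 1685 kPa

Δp ≈ 1680 kPa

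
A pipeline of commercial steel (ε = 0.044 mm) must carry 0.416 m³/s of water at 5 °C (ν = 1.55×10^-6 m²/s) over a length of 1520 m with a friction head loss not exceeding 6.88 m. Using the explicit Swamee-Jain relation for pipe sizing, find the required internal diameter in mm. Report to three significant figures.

Swamee-Jain (Type III): D = 0.66·[ε^1.25·(LQ²/(gh_f))^4.75 + ν·Q^9.4·(L/(gh_f))^5.2]^0.04
LQ²/(gh_f) = 3.897; L/(gh_f) = 22.52
Term 1 = ε^1.25·(…)^4.75 = 0.00229; Term 2 = ν·Q^9.4·(…)^5.2 = 0.00440
D = 0.66·(0.00229 + 0.00440)^0.04 = 0.5402 m = 540 mm
Check: V = 1.81 m/s, Re = 6.33×10^5, f = 0.01386, h_f = 6.55 m ≈ 6.88 m ✓

D ≈ 540 mm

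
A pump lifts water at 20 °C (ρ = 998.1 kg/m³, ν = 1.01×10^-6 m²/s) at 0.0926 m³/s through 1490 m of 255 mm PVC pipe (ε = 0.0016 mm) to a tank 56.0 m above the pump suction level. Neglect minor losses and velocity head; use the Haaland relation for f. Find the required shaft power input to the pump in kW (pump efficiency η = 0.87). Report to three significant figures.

P_shaft ≈ 72.0 kW

V = 4Q/(πD²) = 1.813 m/s; Re = 4.58×10^5; ε/D = 6.27×10^-6; f = 0.01334
h_f = f(L/D)V²/2g = 13.06 m
Total head H = z + h_f = 56.0 + 13.06 = 69.06 m
P_hyd = ρgQH = 998.1·9.81·0.0926·69.06 = 62.61 kW
P_shaft = P_hyd/η = 62.61/0.87 = 71.97 kW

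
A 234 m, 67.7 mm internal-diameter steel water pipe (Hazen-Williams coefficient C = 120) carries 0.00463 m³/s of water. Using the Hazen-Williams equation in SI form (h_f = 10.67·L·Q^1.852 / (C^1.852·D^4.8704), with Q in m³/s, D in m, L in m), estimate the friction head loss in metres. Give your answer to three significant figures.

h_f ≈ 8.30 m

h_f = 10.67·234·0.00463^1.852 / (120^1.852·0.0677^4.8704) = 8.296 m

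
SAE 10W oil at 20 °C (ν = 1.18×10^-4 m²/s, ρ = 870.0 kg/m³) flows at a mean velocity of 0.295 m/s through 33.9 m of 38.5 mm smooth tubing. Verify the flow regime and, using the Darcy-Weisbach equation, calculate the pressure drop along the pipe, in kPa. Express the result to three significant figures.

Δp ≈ 22.2 kPa

Re = VD/ν = 0.295·0.03850/1.18×10^-4 = 96.2 → laminar (Re < 2300)
f = 64/Re = 0.6649
h_f = f(L/D)V²/(2g) = 0.6649·(33.9/0.03850)·0.295²/(2·9.81) = 2.597 m
Δp = ρg·h_f = 870.0·9.81·2.597 = 22.16 kPa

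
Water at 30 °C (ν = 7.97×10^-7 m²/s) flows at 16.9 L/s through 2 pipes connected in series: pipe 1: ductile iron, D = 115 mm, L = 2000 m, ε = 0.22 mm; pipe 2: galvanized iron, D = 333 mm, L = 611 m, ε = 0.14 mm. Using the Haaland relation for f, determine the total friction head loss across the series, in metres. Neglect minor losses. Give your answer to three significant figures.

Pipe 1: V = 1.627 m/s, Re = 2.35×10^5, ε/D = 0.00191, f = 0.02389, h_1 = f(L/D)V²/2g = 56.05 m
Pipe 2: V = 0.1940 m/s, Re = 8.11×10^4, ε/D = 4.20×10^-4, f = 0.02033, h_2 = f(L/D)V²/2g = 0.07159 m
Series → Q common, losses add: H = Σh = 56.12 m

H ≈ 56.1 m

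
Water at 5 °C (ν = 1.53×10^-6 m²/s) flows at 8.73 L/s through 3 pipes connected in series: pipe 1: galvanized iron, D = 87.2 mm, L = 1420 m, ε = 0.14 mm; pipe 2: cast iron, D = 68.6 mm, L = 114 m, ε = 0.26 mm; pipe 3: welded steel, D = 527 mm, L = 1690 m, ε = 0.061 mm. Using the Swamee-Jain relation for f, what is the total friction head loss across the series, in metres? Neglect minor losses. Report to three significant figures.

H ≈ 57.5 m

Pipe 1: V = 1.462 m/s, Re = 8.33×10^4, ε/D = 0.00161, f = 0.02459, h_1 = f(L/D)V²/2g = 43.61 m
Pipe 2: V = 2.362 m/s, Re = 1.06×10^5, ε/D = 0.00379, f = 0.02928, h_2 = f(L/D)V²/2g = 13.84 m
Pipe 3: V = 0.04002 m/s, Re = 1.38×10^4, ε/D = 1.16×10^-4, f = 0.02865, h_3 = f(L/D)V²/2g = 0.007500 m
Series → Q common, losses add: H = Σh = 57.46 m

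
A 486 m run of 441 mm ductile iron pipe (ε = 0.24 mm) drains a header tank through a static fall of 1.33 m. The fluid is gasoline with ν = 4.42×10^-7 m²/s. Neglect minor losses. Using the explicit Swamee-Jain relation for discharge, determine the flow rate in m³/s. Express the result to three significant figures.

Swamee-Jain (Type II): Q = -0.965·√(gD⁵h_f/L)·ln[ε/(3.7D) + √(3.17ν²L/(gD³h_f))]
√(gD⁵h_f/L) = √(9.81·0.441⁵·1.33/486) = 0.02116
ε/(3.7D) = 1.47×10^-4; √(3.17ν²L/(gD³h_f)) = 1.64×10^-5
Q = -0.965·0.02116·ln(1.635×10^-4) = 0.1780 m³/s
Check: V = 1.17 m/s, Re = 1.16×10^6, f = 0.01752, h_f = 1.34 m ≈ 1.33 m ✓

Q ≈ 0.178 m³/s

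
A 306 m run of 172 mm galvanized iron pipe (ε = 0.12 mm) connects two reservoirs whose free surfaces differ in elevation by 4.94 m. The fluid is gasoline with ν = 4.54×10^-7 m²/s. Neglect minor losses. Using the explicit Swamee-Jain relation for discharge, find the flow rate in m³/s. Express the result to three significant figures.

Swamee-Jain (Type II): Q = -0.965·√(gD⁵h_f/L)·ln[ε/(3.7D) + √(3.17ν²L/(gD³h_f))]
√(gD⁵h_f/L) = √(9.81·0.172⁵·4.94/306) = 0.004883
ε/(3.7D) = 1.89×10^-4; √(3.17ν²L/(gD³h_f)) = 2.85×10^-5
Q = -0.965·0.004883·ln(2.170×10^-4) = 0.03975 m³/s
Check: V = 1.71 m/s, Re = 6.48×10^5, f = 0.01873, h_f = 4.97 m ≈ 4.94 m ✓

Q ≈ 0.0397 m³/s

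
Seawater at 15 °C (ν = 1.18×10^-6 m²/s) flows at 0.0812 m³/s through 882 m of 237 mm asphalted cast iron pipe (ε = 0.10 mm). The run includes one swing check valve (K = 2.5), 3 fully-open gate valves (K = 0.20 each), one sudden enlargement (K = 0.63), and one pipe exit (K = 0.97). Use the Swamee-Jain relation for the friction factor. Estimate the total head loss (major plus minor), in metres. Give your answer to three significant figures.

H_L ≈ 12.1 m

V = 4Q/(πD²) = 1.841 m/s; V²/2g = 0.1727 m
Re = 3.70×10^5, ε/D = 4.22×10^-4 → f = 0.01759 (Swamee-Jain)
Major: h_f = f(L/D)·V²/2g = 0.01759·3722·0.1727 = 11.31 m
Minor: ΣK = 4.70; h_m = ΣK·V²/2g = 0.8116 m
Total H_L = 11.31 + 0.8116 = 12.12 m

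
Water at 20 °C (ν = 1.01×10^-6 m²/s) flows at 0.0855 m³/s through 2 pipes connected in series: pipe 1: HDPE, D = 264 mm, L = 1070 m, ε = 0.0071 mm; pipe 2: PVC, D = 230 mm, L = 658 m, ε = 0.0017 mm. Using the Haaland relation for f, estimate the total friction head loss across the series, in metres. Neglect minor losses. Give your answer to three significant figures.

H ≈ 15.2 m

Pipe 1: V = 1.562 m/s, Re = 4.08×10^5, ε/D = 2.69×10^-5, f = 0.01383, h_1 = f(L/D)V²/2g = 6.970 m
Pipe 2: V = 2.058 m/s, Re = 4.69×10^5, ε/D = 7.39×10^-6, f = 0.01329, h_2 = f(L/D)V²/2g = 8.209 m
Series → Q common, losses add: H = Σh = 15.18 m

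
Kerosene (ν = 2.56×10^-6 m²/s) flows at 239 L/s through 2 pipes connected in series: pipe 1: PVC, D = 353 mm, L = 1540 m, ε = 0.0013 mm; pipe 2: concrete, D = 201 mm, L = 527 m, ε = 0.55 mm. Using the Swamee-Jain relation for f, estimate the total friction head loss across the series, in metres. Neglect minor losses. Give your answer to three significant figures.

H ≈ 215 m

Pipe 1: V = 2.442 m/s, Re = 3.37×10^5, ε/D = 3.68×10^-6, f = 0.01411, h_1 = f(L/D)V²/2g = 18.72 m
Pipe 2: V = 7.532 m/s, Re = 5.91×10^5, ε/D = 0.00274, f = 0.02585, h_2 = f(L/D)V²/2g = 196.0 m
Series → Q common, losses add: H = Σh = 214.7 m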